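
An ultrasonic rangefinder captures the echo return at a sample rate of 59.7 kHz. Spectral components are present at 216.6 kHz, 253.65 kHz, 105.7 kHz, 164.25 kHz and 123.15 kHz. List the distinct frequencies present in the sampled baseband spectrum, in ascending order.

3.75 kHz, 13.7 kHz, 14.85 kHz, 22.2 kHz

fs/2 = 29.85 kHz.
216.6 kHz mod fs = 37.5 kHz.
37.5 kHz > fs/2 = 29.85 kHz, folds to fs − 37.5 kHz = 22.2 kHz.
253.65 kHz mod fs = 14.85 kHz.
14.85 kHz ≤ fs/2 = 29.85 kHz, appears at 14.85 kHz.
105.7 kHz mod fs = 46 kHz.
46 kHz > fs/2 = 29.85 kHz, folds to fs − 46 kHz = 13.7 kHz.
164.25 kHz mod fs = 44.85 kHz.
44.85 kHz > fs/2 = 29.85 kHz, folds to fs − 44.85 kHz = 14.85 kHz.
123.15 kHz mod fs = 3.75 kHz.
3.75 kHz ≤ fs/2 = 29.85 kHz, appears at 3.75 kHz.
Distinct values: {3.75 kHz, 13.7 kHz, 14.85 kHz, 22.2 kHz}.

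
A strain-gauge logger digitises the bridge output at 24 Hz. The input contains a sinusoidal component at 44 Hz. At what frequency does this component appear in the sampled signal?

4 Hz

44 Hz mod fs = 20 Hz.
20 Hz > fs/2 = 12 Hz, folds to fs − 20 Hz = 4 Hz.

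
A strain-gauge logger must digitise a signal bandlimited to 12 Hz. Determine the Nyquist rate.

24 Hz

Nyquist rate = 2 × 12 Hz = 24 Hz.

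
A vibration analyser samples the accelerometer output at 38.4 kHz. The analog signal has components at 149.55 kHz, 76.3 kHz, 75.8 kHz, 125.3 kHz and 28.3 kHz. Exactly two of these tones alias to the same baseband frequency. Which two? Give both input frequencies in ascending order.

fs/2 = 19.2 kHz.
149.55 kHz mod fs = 34.35 kHz.
34.35 kHz > fs/2 = 19.2 kHz, folds to fs − 34.35 kHz = 4.05 kHz.
76.3 kHz mod fs = 37.9 kHz.
37.9 kHz > fs/2 = 19.2 kHz, folds to fs − 37.9 kHz = 0.5 kHz.
75.8 kHz mod fs = 37.4 kHz.
37.4 kHz > fs/2 = 19.2 kHz, folds to fs − 37.4 kHz = 1 kHz.
125.3 kHz mod fs = 10.1 kHz.
10.1 kHz ≤ fs/2 = 19.2 kHz, appears at 10.1 kHz.
28.3 kHz > fs/2 = 19.2 kHz, folds to fs − 28.3 kHz = 10.1 kHz.
28.3 kHz and 125.3 kHz both map to 10.1 kHz.

28.3 kHz, 125.3 kHz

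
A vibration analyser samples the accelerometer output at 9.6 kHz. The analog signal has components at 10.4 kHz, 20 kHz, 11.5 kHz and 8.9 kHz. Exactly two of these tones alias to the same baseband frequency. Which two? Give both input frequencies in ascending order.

10.4 kHz, 20 kHz

fs/2 = 4.8 kHz.
10.4 kHz mod fs = 0.8 kHz.
0.8 kHz ≤ fs/2 = 4.8 kHz, appears at 0.8 kHz.
20 kHz mod fs = 0.8 kHz.
0.8 kHz ≤ fs/2 = 4.8 kHz, appears at 0.8 kHz.
11.5 kHz mod fs = 1.9 kHz.
1.9 kHz ≤ fs/2 = 4.8 kHz, appears at 1.9 kHz.
8.9 kHz > fs/2 = 4.8 kHz, folds to fs − 8.9 kHz = 0.7 kHz.
10.4 kHz and 20 kHz both map to 0.8 kHz.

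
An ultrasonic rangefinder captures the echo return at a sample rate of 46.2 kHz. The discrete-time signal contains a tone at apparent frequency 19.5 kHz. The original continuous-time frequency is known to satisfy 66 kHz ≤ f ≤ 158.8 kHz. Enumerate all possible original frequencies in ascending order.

Frequencies that alias to 19.5 kHz are k·fs ± 19.5 kHz for integer k ≥ 0.
k=0: 19.5 kHz.
k=1: 26.7 kHz, 65.7 kHz.
k=2: 72.9 kHz, 111.9 kHz.
k=3: 119.1 kHz, 158.1 kHz.
k=4: 165.3 kHz, 204.3 kHz.
Within [66 kHz, 158.8 kHz]: 72.9 kHz, 111.9 kHz, 119.1 kHz, 158.1 kHz.

72.9 kHz, 111.9 kHz, 119.1 kHz, 158.1 kHz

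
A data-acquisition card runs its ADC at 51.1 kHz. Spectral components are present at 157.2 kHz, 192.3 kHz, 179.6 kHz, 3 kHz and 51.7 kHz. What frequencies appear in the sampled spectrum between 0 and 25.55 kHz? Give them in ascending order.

fs/2 = 25.55 kHz.
157.2 kHz mod fs = 3.9 kHz.
3.9 kHz ≤ fs/2 = 25.55 kHz, appears at 3.9 kHz.
192.3 kHz mod fs = 39 kHz.
39 kHz > fs/2 = 25.55 kHz, folds to fs − 39 kHz = 12.1 kHz.
179.6 kHz mod fs = 26.3 kHz.
26.3 kHz > fs/2 = 25.55 kHz, folds to fs − 26.3 kHz = 24.8 kHz.
3 kHz ≤ fs/2 = 25.55 kHz, passes unchanged.
51.7 kHz mod fs = 0.6 kHz.
0.6 kHz ≤ fs/2 = 25.55 kHz, appears at 0.6 kHz.
Distinct values: {0.6 kHz, 3 kHz, 3.9 kHz, 12.1 kHz, 24.8 kHz}.

0.6 kHz, 3 kHz, 3.9 kHz, 12.1 kHz, 24.8 kHz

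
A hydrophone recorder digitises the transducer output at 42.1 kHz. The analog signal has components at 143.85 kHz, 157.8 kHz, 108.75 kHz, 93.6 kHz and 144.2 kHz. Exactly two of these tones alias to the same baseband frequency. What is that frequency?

fs/2 = 21.05 kHz.
143.85 kHz mod fs = 17.55 kHz.
17.55 kHz ≤ fs/2 = 21.05 kHz, appears at 17.55 kHz.
157.8 kHz mod fs = 31.5 kHz.
31.5 kHz > fs/2 = 21.05 kHz, folds to fs − 31.5 kHz = 10.6 kHz.
108.75 kHz mod fs = 24.55 kHz.
24.55 kHz > fs/2 = 21.05 kHz, folds to fs − 24.55 kHz = 17.55 kHz.
93.6 kHz mod fs = 9.4 kHz.
9.4 kHz ≤ fs/2 = 21.05 kHz, appears at 9.4 kHz.
144.2 kHz mod fs = 17.9 kHz.
17.9 kHz ≤ fs/2 = 21.05 kHz, appears at 17.9 kHz.
108.75 kHz and 143.85 kHz both map to 17.55 kHz.

17.55 kHz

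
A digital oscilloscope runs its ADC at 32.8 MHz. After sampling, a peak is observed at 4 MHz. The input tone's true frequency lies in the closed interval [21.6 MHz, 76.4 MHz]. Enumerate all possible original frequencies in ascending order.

Frequencies that alias to 4 MHz are k·fs ± 4 MHz for integer k ≥ 0.
k=0: 4 MHz.
k=1: 28.8 MHz, 36.8 MHz.
k=2: 61.6 MHz, 69.6 MHz.
k=3: 94.4 MHz, 102.4 MHz.
Within [21.6 MHz, 76.4 MHz]: 28.8 MHz, 36.8 MHz, 61.6 MHz, 69.6 MHz.

28.8 MHz, 36.8 MHz, 61.6 MHz, 69.6 MHz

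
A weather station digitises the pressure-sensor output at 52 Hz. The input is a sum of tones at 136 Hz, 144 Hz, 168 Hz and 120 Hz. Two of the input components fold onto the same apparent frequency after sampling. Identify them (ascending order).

144 Hz, 168 Hz

fs/2 = 26 Hz.
136 Hz mod fs = 32 Hz.
32 Hz > fs/2 = 26 Hz, folds to fs − 32 Hz = 20 Hz.
144 Hz mod fs = 40 Hz.
40 Hz > fs/2 = 26 Hz, folds to fs − 40 Hz = 12 Hz.
168 Hz mod fs = 12 Hz.
12 Hz ≤ fs/2 = 26 Hz, appears at 12 Hz.
120 Hz mod fs = 16 Hz.
16 Hz ≤ fs/2 = 26 Hz, appears at 16 Hz.
144 Hz and 168 Hz both map to 12 Hz.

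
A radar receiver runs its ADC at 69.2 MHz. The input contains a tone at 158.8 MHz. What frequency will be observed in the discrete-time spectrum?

158.8 MHz mod fs = 20.4 MHz.
20.4 MHz ≤ fs/2 = 34.6 MHz, appears at 20.4 MHz.

20.4 MHz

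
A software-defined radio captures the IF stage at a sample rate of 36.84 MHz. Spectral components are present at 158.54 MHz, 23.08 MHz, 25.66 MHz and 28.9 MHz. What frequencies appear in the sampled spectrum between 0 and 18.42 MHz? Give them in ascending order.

fs/2 = 18.42 MHz.
158.54 MHz mod fs = 11.18 MHz.
11.18 MHz ≤ fs/2 = 18.42 MHz, appears at 11.18 MHz.
23.08 MHz > fs/2 = 18.42 MHz, folds to fs − 23.08 MHz = 13.76 MHz.
25.66 MHz > fs/2 = 18.42 MHz, folds to fs − 25.66 MHz = 11.18 MHz.
28.9 MHz > fs/2 = 18.42 MHz, folds to fs − 28.9 MHz = 7.94 MHz.
Distinct values: {7.94 MHz, 11.18 MHz, 13.76 MHz}.

7.94 MHz, 11.18 MHz, 13.76 MHz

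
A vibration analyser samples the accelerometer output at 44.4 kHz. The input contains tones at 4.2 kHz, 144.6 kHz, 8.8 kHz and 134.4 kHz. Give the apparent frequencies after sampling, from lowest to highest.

fs/2 = 22.2 kHz.
4.2 kHz ≤ fs/2 = 22.2 kHz, passes unchanged.
144.6 kHz mod fs = 11.4 kHz.
11.4 kHz ≤ fs/2 = 22.2 kHz, appears at 11.4 kHz.
8.8 kHz ≤ fs/2 = 22.2 kHz, passes unchanged.
134.4 kHz mod fs = 1.2 kHz.
1.2 kHz ≤ fs/2 = 22.2 kHz, appears at 1.2 kHz.
Distinct values: {1.2 kHz, 4.2 kHz, 8.8 kHz, 11.4 kHz}.

1.2 kHz, 4.2 kHz, 8.8 kHz, 11.4 kHz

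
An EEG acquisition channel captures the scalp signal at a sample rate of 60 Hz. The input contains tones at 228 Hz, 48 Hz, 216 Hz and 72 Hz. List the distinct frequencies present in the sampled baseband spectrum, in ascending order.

fs/2 = 30 Hz.
228 Hz mod fs = 48 Hz.
48 Hz > fs/2 = 30 Hz, folds to fs − 48 Hz = 12 Hz.
48 Hz > fs/2 = 30 Hz, folds to fs − 48 Hz = 12 Hz.
216 Hz mod fs = 36 Hz.
36 Hz > fs/2 = 30 Hz, folds to fs − 36 Hz = 24 Hz.
72 Hz mod fs = 12 Hz.
12 Hz ≤ fs/2 = 30 Hz, appears at 12 Hz.
Distinct values: {12 Hz, 24 Hz}.

12 Hz, 24 Hz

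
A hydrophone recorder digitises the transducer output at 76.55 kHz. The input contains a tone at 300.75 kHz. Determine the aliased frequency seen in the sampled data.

5.45 kHz

300.75 kHz mod fs = 71.1 kHz.
71.1 kHz > fs/2 = 38.275 kHz, folds to fs − 71.1 kHz = 5.45 kHz.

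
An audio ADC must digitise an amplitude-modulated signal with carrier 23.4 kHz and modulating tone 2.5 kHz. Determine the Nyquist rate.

51.8 kHz

AM sidebands sit at fc ± fm = 20.9 kHz and 25.9 kHz.
Highest-frequency component: 25.9 kHz.
Nyquist rate = 2 × 25.9 kHz = 51.8 kHz.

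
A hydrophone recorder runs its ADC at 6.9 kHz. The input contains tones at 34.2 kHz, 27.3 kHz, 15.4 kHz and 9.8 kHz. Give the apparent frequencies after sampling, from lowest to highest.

0.3 kHz, 1.6 kHz, 2.9 kHz

fs/2 = 3.45 kHz.
34.2 kHz mod fs = 6.6 kHz.
6.6 kHz > fs/2 = 3.45 kHz, folds to fs − 6.6 kHz = 0.3 kHz.
27.3 kHz mod fs = 6.6 kHz.
6.6 kHz > fs/2 = 3.45 kHz, folds to fs − 6.6 kHz = 0.3 kHz.
15.4 kHz mod fs = 1.6 kHz.
1.6 kHz ≤ fs/2 = 3.45 kHz, appears at 1.6 kHz.
9.8 kHz mod fs = 2.9 kHz.
2.9 kHz ≤ fs/2 = 3.45 kHz, appears at 2.9 kHz.
Distinct values: {0.3 kHz, 1.6 kHz, 2.9 kHz}.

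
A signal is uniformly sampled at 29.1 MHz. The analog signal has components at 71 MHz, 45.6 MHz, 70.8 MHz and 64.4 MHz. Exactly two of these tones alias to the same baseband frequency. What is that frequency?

12.6 MHz

fs/2 = 14.55 MHz.
71 MHz mod fs = 12.8 MHz.
12.8 MHz ≤ fs/2 = 14.55 MHz, appears at 12.8 MHz.
45.6 MHz mod fs = 16.5 MHz.
16.5 MHz > fs/2 = 14.55 MHz, folds to fs − 16.5 MHz = 12.6 MHz.
70.8 MHz mod fs = 12.6 MHz.
12.6 MHz ≤ fs/2 = 14.55 MHz, appears at 12.6 MHz.
64.4 MHz mod fs = 6.2 MHz.
6.2 MHz ≤ fs/2 = 14.55 MHz, appears at 6.2 MHz.
45.6 MHz and 70.8 MHz both map to 12.6 MHz.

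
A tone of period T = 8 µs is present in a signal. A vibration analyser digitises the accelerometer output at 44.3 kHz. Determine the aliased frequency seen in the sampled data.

7.9 kHz

T = 8 µs → f = 1/T = 125 kHz.
125 kHz mod fs = 36.4 kHz.
36.4 kHz > fs/2 = 22.15 kHz, folds to fs − 36.4 kHz = 7.9 kHz.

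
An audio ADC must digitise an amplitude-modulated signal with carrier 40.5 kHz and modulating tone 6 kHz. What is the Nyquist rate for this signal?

AM sidebands sit at fc ± fm = 34.5 kHz and 46.5 kHz.
Highest-frequency component: 46.5 kHz.
Nyquist rate = 2 × 46.5 kHz = 93 kHz.

93 kHz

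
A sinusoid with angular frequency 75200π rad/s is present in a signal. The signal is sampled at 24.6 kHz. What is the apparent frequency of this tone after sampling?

11.6 kHz

ω = 75200π rad/s → f = ω/(2π) = 37600 Hz = 37.6 kHz.
37.6 kHz mod fs = 13 kHz.
13 kHz > fs/2 = 12.3 kHz, folds to fs − 13 kHz = 11.6 kHz.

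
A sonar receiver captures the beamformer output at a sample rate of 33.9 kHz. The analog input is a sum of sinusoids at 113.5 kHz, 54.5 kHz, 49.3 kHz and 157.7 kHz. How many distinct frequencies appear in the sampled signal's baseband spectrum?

3

fs/2 = 16.95 kHz.
113.5 kHz mod fs = 11.8 kHz.
11.8 kHz ≤ fs/2 = 16.95 kHz, appears at 11.8 kHz.
54.5 kHz mod fs = 20.6 kHz.
20.6 kHz > fs/2 = 16.95 kHz, folds to fs − 20.6 kHz = 13.3 kHz.
49.3 kHz mod fs = 15.4 kHz.
15.4 kHz ≤ fs/2 = 16.95 kHz, appears at 15.4 kHz.
157.7 kHz mod fs = 22.1 kHz.
22.1 kHz > fs/2 = 16.95 kHz, folds to fs − 22.1 kHz = 11.8 kHz.
Distinct values: {11.8 kHz, 13.3 kHz, 15.4 kHz} → 3.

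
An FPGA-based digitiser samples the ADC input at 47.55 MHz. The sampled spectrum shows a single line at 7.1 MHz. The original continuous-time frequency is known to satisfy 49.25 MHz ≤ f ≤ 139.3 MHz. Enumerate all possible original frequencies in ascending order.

54.65 MHz, 88 MHz, 102.2 MHz, 135.55 MHz

Frequencies that alias to 7.1 MHz are k·fs ± 7.1 MHz for integer k ≥ 0.
k=0: 7.1 MHz.
k=1: 40.45 MHz, 54.65 MHz.
k=2: 88 MHz, 102.2 MHz.
k=3: 135.55 MHz, 149.75 MHz.
k=4: 183.1 MHz, 197.3 MHz.
Within [49.25 MHz, 139.3 MHz]: 54.65 MHz, 88 MHz, 102.2 MHz, 135.55 MHz.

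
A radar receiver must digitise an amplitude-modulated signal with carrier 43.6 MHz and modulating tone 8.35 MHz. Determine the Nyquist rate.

103.9 MHz

AM sidebands sit at fc ± fm = 35.25 MHz and 51.95 MHz.
Highest-frequency component: 51.95 MHz.
Nyquist rate = 2 × 51.95 MHz = 103.9 MHz.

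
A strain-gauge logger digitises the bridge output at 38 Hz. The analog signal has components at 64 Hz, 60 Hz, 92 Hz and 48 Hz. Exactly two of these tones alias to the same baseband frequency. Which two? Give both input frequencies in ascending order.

60 Hz, 92 Hz

fs/2 = 19 Hz.
64 Hz mod fs = 26 Hz.
26 Hz > fs/2 = 19 Hz, folds to fs − 26 Hz = 12 Hz.
60 Hz mod fs = 22 Hz.
22 Hz > fs/2 = 19 Hz, folds to fs − 22 Hz = 16 Hz.
92 Hz mod fs = 16 Hz.
16 Hz ≤ fs/2 = 19 Hz, appears at 16 Hz.
48 Hz mod fs = 10 Hz.
10 Hz ≤ fs/2 = 19 Hz, appears at 10 Hz.
60 Hz and 92 Hz both map to 16 Hz.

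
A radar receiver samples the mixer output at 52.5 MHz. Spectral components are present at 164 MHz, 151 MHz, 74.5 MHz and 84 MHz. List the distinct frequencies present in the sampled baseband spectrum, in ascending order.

fs/2 = 26.25 MHz.
164 MHz mod fs = 6.5 MHz.
6.5 MHz ≤ fs/2 = 26.25 MHz, appears at 6.5 MHz.
151 MHz mod fs = 46 MHz.
46 MHz > fs/2 = 26.25 MHz, folds to fs − 46 MHz = 6.5 MHz.
74.5 MHz mod fs = 22 MHz.
22 MHz ≤ fs/2 = 26.25 MHz, appears at 22 MHz.
84 MHz mod fs = 31.5 MHz.
31.5 MHz > fs/2 = 26.25 MHz, folds to fs − 31.5 MHz = 21 MHz.
Distinct values: {6.5 MHz, 21 MHz, 22 MHz}.

6.5 MHz, 21 MHz, 22 MHz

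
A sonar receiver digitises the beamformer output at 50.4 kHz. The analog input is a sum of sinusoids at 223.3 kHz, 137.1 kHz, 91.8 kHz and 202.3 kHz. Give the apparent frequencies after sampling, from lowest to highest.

fs/2 = 25.2 kHz.
223.3 kHz mod fs = 21.7 kHz.
21.7 kHz ≤ fs/2 = 25.2 kHz, appears at 21.7 kHz.
137.1 kHz mod fs = 36.3 kHz.
36.3 kHz > fs/2 = 25.2 kHz, folds to fs − 36.3 kHz = 14.1 kHz.
91.8 kHz mod fs = 41.4 kHz.
41.4 kHz > fs/2 = 25.2 kHz, folds to fs − 41.4 kHz = 9 kHz.
202.3 kHz mod fs = 0.7 kHz.
0.7 kHz ≤ fs/2 = 25.2 kHz, appears at 0.7 kHz.
Distinct values: {0.7 kHz, 9 kHz, 14.1 kHz, 21.7 kHz}.

0.7 kHz, 9 kHz, 14.1 kHz, 21.7 kHz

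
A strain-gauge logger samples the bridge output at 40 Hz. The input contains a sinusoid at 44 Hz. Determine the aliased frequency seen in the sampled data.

4 Hz

44 Hz mod fs = 4 Hz.
4 Hz ≤ fs/2 = 20 Hz, appears at 4 Hz.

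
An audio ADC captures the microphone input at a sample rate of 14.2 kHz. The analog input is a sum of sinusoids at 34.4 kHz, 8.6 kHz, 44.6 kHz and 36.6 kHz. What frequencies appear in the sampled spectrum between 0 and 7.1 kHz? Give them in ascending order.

fs/2 = 7.1 kHz.
34.4 kHz mod fs = 6 kHz.
6 kHz ≤ fs/2 = 7.1 kHz, appears at 6 kHz.
8.6 kHz > fs/2 = 7.1 kHz, folds to fs − 8.6 kHz = 5.6 kHz.
44.6 kHz mod fs = 2 kHz.
2 kHz ≤ fs/2 = 7.1 kHz, appears at 2 kHz.
36.6 kHz mod fs = 8.2 kHz.
8.2 kHz > fs/2 = 7.1 kHz, folds to fs − 8.2 kHz = 6 kHz.
Distinct values: {2 kHz, 5.6 kHz, 6 kHz}.

2 kHz, 5.6 kHz, 6 kHz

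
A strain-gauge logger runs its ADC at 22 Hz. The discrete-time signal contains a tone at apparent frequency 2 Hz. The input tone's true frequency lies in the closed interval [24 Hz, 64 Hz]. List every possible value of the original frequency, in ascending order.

Frequencies that alias to 2 Hz are k·fs ± 2 Hz for integer k ≥ 0.
k=0: 2 Hz.
k=1: 20 Hz, 24 Hz.
k=2: 42 Hz, 46 Hz.
k=3: 64 Hz, 68 Hz.
k=4: 86 Hz, 90 Hz.
Within [24 Hz, 64 Hz]: 24 Hz, 42 Hz, 46 Hz, 64 Hz.

24 Hz, 42 Hz, 46 Hz, 64 Hz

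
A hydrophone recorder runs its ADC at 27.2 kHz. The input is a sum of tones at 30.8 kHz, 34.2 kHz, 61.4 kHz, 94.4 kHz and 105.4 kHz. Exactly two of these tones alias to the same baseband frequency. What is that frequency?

fs/2 = 13.6 kHz.
30.8 kHz mod fs = 3.6 kHz.
3.6 kHz ≤ fs/2 = 13.6 kHz, appears at 3.6 kHz.
34.2 kHz mod fs = 7 kHz.
7 kHz ≤ fs/2 = 13.6 kHz, appears at 7 kHz.
61.4 kHz mod fs = 7 kHz.
7 kHz ≤ fs/2 = 13.6 kHz, appears at 7 kHz.
94.4 kHz mod fs = 12.8 kHz.
12.8 kHz ≤ fs/2 = 13.6 kHz, appears at 12.8 kHz.
105.4 kHz mod fs = 23.8 kHz.
23.8 kHz > fs/2 = 13.6 kHz, folds to fs − 23.8 kHz = 3.4 kHz.
34.2 kHz and 61.4 kHz both map to 7 kHz.

7 kHz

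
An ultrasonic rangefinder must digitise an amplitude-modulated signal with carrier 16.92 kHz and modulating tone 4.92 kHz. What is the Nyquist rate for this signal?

43.68 kHz

AM sidebands sit at fc ± fm = 12 kHz and 21.84 kHz.
Highest-frequency component: 21.84 kHz.
Nyquist rate = 2 × 21.84 kHz = 43.68 kHz.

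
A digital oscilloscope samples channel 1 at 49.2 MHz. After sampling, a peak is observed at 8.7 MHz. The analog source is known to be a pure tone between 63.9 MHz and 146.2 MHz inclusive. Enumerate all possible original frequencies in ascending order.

Frequencies that alias to 8.7 MHz are k·fs ± 8.7 MHz for integer k ≥ 0.
k=0: 8.7 MHz.
k=1: 40.5 MHz, 57.9 MHz.
k=2: 89.7 MHz, 107.1 MHz.
k=3: 138.9 MHz, 156.3 MHz.
k=4: 188.1 MHz, 205.5 MHz.
Within [63.9 MHz, 146.2 MHz]: 89.7 MHz, 107.1 MHz, 138.9 MHz.

89.7 MHz, 107.1 MHz, 138.9 MHz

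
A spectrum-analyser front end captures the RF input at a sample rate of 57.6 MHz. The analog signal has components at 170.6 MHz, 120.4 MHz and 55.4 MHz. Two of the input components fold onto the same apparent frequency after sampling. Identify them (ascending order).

55.4 MHz, 170.6 MHz

fs/2 = 28.8 MHz.
170.6 MHz mod fs = 55.4 MHz.
55.4 MHz > fs/2 = 28.8 MHz, folds to fs − 55.4 MHz = 2.2 MHz.
120.4 MHz mod fs = 5.2 MHz.
5.2 MHz ≤ fs/2 = 28.8 MHz, appears at 5.2 MHz.
55.4 MHz > fs/2 = 28.8 MHz, folds to fs − 55.4 MHz = 2.2 MHz.
55.4 MHz and 170.6 MHz both map to 2.2 MHz.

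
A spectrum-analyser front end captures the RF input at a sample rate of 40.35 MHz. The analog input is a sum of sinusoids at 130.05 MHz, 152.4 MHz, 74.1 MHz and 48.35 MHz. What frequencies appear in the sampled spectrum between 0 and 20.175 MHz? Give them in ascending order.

6.6 MHz, 8 MHz, 9 MHz

fs/2 = 20.175 MHz.
130.05 MHz mod fs = 9 MHz.
9 MHz ≤ fs/2 = 20.175 MHz, appears at 9 MHz.
152.4 MHz mod fs = 31.35 MHz.
31.35 MHz > fs/2 = 20.175 MHz, folds to fs − 31.35 MHz = 9 MHz.
74.1 MHz mod fs = 33.75 MHz.
33.75 MHz > fs/2 = 20.175 MHz, folds to fs − 33.75 MHz = 6.6 MHz.
48.35 MHz mod fs = 8 MHz.
8 MHz ≤ fs/2 = 20.175 MHz, appears at 8 MHz.
Distinct values: {6.6 MHz, 8 MHz, 9 MHz}.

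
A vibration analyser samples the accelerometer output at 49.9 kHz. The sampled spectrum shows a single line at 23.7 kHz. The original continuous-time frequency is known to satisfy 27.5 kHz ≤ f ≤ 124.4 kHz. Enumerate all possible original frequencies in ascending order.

73.6 kHz, 76.1 kHz, 123.5 kHz

Frequencies that alias to 23.7 kHz are k·fs ± 23.7 kHz for integer k ≥ 0.
k=0: 23.7 kHz.
k=1: 26.2 kHz, 73.6 kHz.
k=2: 76.1 kHz, 123.5 kHz.
k=3: 126 kHz, 173.4 kHz.
Within [27.5 kHz, 124.4 kHz]: 73.6 kHz, 76.1 kHz, 123.5 kHz.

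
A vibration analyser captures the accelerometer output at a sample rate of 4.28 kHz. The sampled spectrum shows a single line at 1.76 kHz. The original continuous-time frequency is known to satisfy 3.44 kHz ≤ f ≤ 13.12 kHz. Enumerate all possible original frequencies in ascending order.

Frequencies that alias to 1.76 kHz are k·fs ± 1.76 kHz for integer k ≥ 0.
k=0: 1.76 kHz.
k=1: 2.52 kHz, 6.04 kHz.
k=2: 6.8 kHz, 10.32 kHz.
k=3: 11.08 kHz, 14.6 kHz.
k=4: 15.36 kHz, 18.88 kHz.
Within [3.44 kHz, 13.12 kHz]: 6.04 kHz, 6.8 kHz, 10.32 kHz, 11.08 kHz.

6.04 kHz, 6.8 kHz, 10.32 kHz, 11.08 kHz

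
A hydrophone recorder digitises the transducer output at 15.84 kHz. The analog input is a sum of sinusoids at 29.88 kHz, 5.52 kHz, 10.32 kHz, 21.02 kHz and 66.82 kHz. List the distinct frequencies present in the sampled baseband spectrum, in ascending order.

fs/2 = 7.92 kHz.
29.88 kHz mod fs = 14.04 kHz.
14.04 kHz > fs/2 = 7.92 kHz, folds to fs − 14.04 kHz = 1.8 kHz.
5.52 kHz ≤ fs/2 = 7.92 kHz, passes unchanged.
10.32 kHz > fs/2 = 7.92 kHz, folds to fs − 10.32 kHz = 5.52 kHz.
21.02 kHz mod fs = 5.18 kHz.
5.18 kHz ≤ fs/2 = 7.92 kHz, appears at 5.18 kHz.
66.82 kHz mod fs = 3.46 kHz.
3.46 kHz ≤ fs/2 = 7.92 kHz, appears at 3.46 kHz.
Distinct values: {1.8 kHz, 3.46 kHz, 5.18 kHz, 5.52 kHz}.

1.8 kHz, 3.46 kHz, 5.18 kHz, 5.52 kHz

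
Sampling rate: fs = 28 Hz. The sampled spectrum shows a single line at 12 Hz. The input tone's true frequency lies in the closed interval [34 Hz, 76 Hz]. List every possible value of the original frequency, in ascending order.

40 Hz, 44 Hz, 68 Hz, 72 Hz

Frequencies that alias to 12 Hz are k·fs ± 12 Hz for integer k ≥ 0.
k=0: 12 Hz.
k=1: 16 Hz, 40 Hz.
k=2: 44 Hz, 68 Hz.
k=3: 72 Hz, 96 Hz.
k=4: 100 Hz, 124 Hz.
Within [34 Hz, 76 Hz]: 40 Hz, 44 Hz, 68 Hz, 72 Hz.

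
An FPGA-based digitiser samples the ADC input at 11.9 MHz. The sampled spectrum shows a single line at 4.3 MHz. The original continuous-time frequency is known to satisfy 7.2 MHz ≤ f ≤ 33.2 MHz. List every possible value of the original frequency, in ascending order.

Frequencies that alias to 4.3 MHz are k·fs ± 4.3 MHz for integer k ≥ 0.
k=0: 4.3 MHz.
k=1: 7.6 MHz, 16.2 MHz.
k=2: 19.5 MHz, 28.1 MHz.
k=3: 31.4 MHz, 40 MHz.
k=4: 43.3 MHz, 51.9 MHz.
Within [7.2 MHz, 33.2 MHz]: 7.6 MHz, 16.2 MHz, 19.5 MHz, 28.1 MHz, 31.4 MHz.

7.6 MHz, 16.2 MHz, 19.5 MHz, 28.1 MHz, 31.4 MHz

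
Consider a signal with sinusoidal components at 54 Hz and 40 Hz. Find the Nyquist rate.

Highest-frequency component: 54 Hz.
Nyquist rate = 2 × 54 Hz = 108 Hz.

108 Hz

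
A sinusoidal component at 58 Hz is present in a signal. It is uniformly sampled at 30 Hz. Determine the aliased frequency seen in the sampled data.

58 Hz mod fs = 28 Hz.
28 Hz > fs/2 = 15 Hz, folds to fs − 28 Hz = 2 Hz.

2 Hz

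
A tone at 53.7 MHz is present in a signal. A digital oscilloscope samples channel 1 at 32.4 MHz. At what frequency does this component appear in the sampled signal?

11.1 MHz

53.7 MHz mod fs = 21.3 MHz.
21.3 MHz > fs/2 = 16.2 MHz, folds to fs − 21.3 MHz = 11.1 MHz.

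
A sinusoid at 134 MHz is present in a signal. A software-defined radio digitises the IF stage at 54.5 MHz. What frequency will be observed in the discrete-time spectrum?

134 MHz mod fs = 25 MHz.
25 MHz ≤ fs/2 = 27.25 MHz, appears at 25 MHz.

25 MHz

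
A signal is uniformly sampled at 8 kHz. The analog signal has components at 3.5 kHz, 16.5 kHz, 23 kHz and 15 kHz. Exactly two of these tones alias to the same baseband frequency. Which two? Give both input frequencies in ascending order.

fs/2 = 4 kHz.
3.5 kHz ≤ fs/2 = 4 kHz, passes unchanged.
16.5 kHz mod fs = 0.5 kHz.
0.5 kHz ≤ fs/2 = 4 kHz, appears at 0.5 kHz.
23 kHz mod fs = 7 kHz.
7 kHz > fs/2 = 4 kHz, folds to fs − 7 kHz = 1 kHz.
15 kHz mod fs = 7 kHz.
7 kHz > fs/2 = 4 kHz, folds to fs − 7 kHz = 1 kHz.
15 kHz and 23 kHz both map to 1 kHz.

15 kHz, 23 kHz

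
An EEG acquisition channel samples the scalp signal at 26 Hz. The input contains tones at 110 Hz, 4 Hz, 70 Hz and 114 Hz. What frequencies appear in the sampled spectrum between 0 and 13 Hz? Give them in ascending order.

4 Hz, 6 Hz, 8 Hz, 10 Hz

fs/2 = 13 Hz.
110 Hz mod fs = 6 Hz.
6 Hz ≤ fs/2 = 13 Hz, appears at 6 Hz.
4 Hz ≤ fs/2 = 13 Hz, passes unchanged.
70 Hz mod fs = 18 Hz.
18 Hz > fs/2 = 13 Hz, folds to fs − 18 Hz = 8 Hz.
114 Hz mod fs = 10 Hz.
10 Hz ≤ fs/2 = 13 Hz, appears at 10 Hz.
Distinct values: {4 Hz, 6 Hz, 8 Hz, 10 Hz}.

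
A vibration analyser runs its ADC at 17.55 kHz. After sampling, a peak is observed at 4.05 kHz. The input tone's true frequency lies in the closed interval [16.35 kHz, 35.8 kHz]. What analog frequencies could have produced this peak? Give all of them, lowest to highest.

Frequencies that alias to 4.05 kHz are k·fs ± 4.05 kHz for integer k ≥ 0.
k=0: 4.05 kHz.
k=1: 13.5 kHz, 21.6 kHz.
k=2: 31.05 kHz, 39.15 kHz.
k=3: 48.6 kHz, 56.7 kHz.
Within [16.35 kHz, 35.8 kHz]: 21.6 kHz, 31.05 kHz.

21.6 kHz, 31.05 kHz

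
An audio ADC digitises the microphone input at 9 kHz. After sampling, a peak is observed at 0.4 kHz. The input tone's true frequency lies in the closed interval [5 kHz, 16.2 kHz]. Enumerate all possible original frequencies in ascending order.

8.6 kHz, 9.4 kHz

Frequencies that alias to 0.4 kHz are k·fs ± 0.4 kHz for integer k ≥ 0.
k=0: 0.4 kHz.
k=1: 8.6 kHz, 9.4 kHz.
k=2: 17.6 kHz, 18.4 kHz.
Within [5 kHz, 16.2 kHz]: 8.6 kHz, 9.4 kHz.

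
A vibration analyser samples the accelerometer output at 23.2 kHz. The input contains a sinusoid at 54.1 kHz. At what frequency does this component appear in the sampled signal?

7.7 kHz

54.1 kHz mod fs = 7.7 kHz.
7.7 kHz ≤ fs/2 = 11.6 kHz, appears at 7.7 kHz.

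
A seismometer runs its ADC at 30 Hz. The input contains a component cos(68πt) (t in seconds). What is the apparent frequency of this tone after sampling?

ω = 68π rad/s → f = ω/(2π) = 34 Hz.
34 Hz mod fs = 4 Hz.
4 Hz ≤ fs/2 = 15 Hz, appears at 4 Hz.

4 Hz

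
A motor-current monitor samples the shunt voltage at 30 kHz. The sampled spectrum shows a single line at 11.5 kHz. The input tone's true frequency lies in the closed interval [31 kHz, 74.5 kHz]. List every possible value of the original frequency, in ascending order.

Frequencies that alias to 11.5 kHz are k·fs ± 11.5 kHz for integer k ≥ 0.
k=0: 11.5 kHz.
k=1: 18.5 kHz, 41.5 kHz.
k=2: 48.5 kHz, 71.5 kHz.
k=3: 78.5 kHz, 101.5 kHz.
Within [31 kHz, 74.5 kHz]: 41.5 kHz, 48.5 kHz, 71.5 kHz.

41.5 kHz, 48.5 kHz, 71.5 kHz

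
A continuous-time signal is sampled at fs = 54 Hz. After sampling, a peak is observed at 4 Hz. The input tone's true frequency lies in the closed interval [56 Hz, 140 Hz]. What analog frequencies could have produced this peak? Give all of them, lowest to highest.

Frequencies that alias to 4 Hz are k·fs ± 4 Hz for integer k ≥ 0.
k=0: 4 Hz.
k=1: 50 Hz, 58 Hz.
k=2: 104 Hz, 112 Hz.
k=3: 158 Hz, 166 Hz.
Within [56 Hz, 140 Hz]: 58 Hz, 104 Hz, 112 Hz.

58 Hz, 104 Hz, 112 Hz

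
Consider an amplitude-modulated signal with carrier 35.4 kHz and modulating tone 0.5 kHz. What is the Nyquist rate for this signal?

AM sidebands sit at fc ± fm = 34.9 kHz and 35.9 kHz.
Highest-frequency component: 35.9 kHz.
Nyquist rate = 2 × 35.9 kHz = 71.8 kHz.

71.8 kHz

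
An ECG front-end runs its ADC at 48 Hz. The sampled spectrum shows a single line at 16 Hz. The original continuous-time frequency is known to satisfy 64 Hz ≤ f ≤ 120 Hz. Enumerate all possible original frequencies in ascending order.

Frequencies that alias to 16 Hz are k·fs ± 16 Hz for integer k ≥ 0.
k=0: 16 Hz.
k=1: 32 Hz, 64 Hz.
k=2: 80 Hz, 112 Hz.
k=3: 128 Hz, 160 Hz.
Within [64 Hz, 120 Hz]: 64 Hz, 80 Hz, 112 Hz.

64 Hz, 80 Hz, 112 Hz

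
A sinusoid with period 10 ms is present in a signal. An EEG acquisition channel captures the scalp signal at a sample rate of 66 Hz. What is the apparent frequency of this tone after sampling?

T = 10 ms → f = 1/T = 100 Hz.
100 Hz mod fs = 34 Hz.
34 Hz > fs/2 = 33 Hz, folds to fs − 34 Hz = 32 Hz.

32 Hz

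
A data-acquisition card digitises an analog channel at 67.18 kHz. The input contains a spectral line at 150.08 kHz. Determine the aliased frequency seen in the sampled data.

15.72 kHz

150.08 kHz mod fs = 15.72 kHz.
15.72 kHz ≤ fs/2 = 33.59 kHz, appears at 15.72 kHz.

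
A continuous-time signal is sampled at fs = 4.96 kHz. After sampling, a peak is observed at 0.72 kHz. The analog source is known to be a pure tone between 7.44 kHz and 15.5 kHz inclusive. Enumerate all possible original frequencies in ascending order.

9.2 kHz, 10.64 kHz, 14.16 kHz

Frequencies that alias to 0.72 kHz are k·fs ± 0.72 kHz for integer k ≥ 0.
k=0: 0.72 kHz.
k=1: 4.24 kHz, 5.68 kHz.
k=2: 9.2 kHz, 10.64 kHz.
k=3: 14.16 kHz, 15.6 kHz.
k=4: 19.12 kHz, 20.56 kHz.
Within [7.44 kHz, 15.5 kHz]: 9.2 kHz, 10.64 kHz, 14.16 kHz.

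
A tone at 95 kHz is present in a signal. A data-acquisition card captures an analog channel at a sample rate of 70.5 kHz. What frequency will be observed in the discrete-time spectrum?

95 kHz mod fs = 24.5 kHz.
24.5 kHz ≤ fs/2 = 35.25 kHz, appears at 24.5 kHz.

24.5 kHz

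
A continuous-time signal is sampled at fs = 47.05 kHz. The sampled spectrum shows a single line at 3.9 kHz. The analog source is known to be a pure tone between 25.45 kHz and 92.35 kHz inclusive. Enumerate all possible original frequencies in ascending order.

Frequencies that alias to 3.9 kHz are k·fs ± 3.9 kHz for integer k ≥ 0.
k=0: 3.9 kHz.
k=1: 43.15 kHz, 50.95 kHz.
k=2: 90.2 kHz, 98 kHz.
k=3: 137.25 kHz, 145.05 kHz.
Within [25.45 kHz, 92.35 kHz]: 43.15 kHz, 50.95 kHz, 90.2 kHz.

43.15 kHz, 50.95 kHz, 90.2 kHz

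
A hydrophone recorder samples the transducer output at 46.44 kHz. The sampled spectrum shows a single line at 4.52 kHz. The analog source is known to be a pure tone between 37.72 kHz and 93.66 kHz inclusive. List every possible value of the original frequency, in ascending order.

41.92 kHz, 50.96 kHz, 88.36 kHz

Frequencies that alias to 4.52 kHz are k·fs ± 4.52 kHz for integer k ≥ 0.
k=0: 4.52 kHz.
k=1: 41.92 kHz, 50.96 kHz.
k=2: 88.36 kHz, 97.4 kHz.
k=3: 134.8 kHz, 143.84 kHz.
Within [37.72 kHz, 93.66 kHz]: 41.92 kHz, 50.96 kHz, 88.36 kHz.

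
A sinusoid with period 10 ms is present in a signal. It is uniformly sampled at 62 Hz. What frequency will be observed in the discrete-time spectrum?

T = 10 ms → f = 1/T = 100 Hz.
100 Hz mod fs = 38 Hz.
38 Hz > fs/2 = 31 Hz, folds to fs − 38 Hz = 24 Hz.

24 Hz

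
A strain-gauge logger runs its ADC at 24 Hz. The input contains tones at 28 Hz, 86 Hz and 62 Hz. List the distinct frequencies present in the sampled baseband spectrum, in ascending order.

4 Hz, 10 Hz

fs/2 = 12 Hz.
28 Hz mod fs = 4 Hz.
4 Hz ≤ fs/2 = 12 Hz, appears at 4 Hz.
86 Hz mod fs = 14 Hz.
14 Hz > fs/2 = 12 Hz, folds to fs − 14 Hz = 10 Hz.
62 Hz mod fs = 14 Hz.
14 Hz > fs/2 = 12 Hz, folds to fs − 14 Hz = 10 Hz.
Distinct values: {4 Hz, 10 Hz}.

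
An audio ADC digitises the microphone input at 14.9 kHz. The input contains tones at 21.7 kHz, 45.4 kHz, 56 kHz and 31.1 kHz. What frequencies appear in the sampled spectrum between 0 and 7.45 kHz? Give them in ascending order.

fs/2 = 7.45 kHz.
21.7 kHz mod fs = 6.8 kHz.
6.8 kHz ≤ fs/2 = 7.45 kHz, appears at 6.8 kHz.
45.4 kHz mod fs = 0.7 kHz.
0.7 kHz ≤ fs/2 = 7.45 kHz, appears at 0.7 kHz.
56 kHz mod fs = 11.3 kHz.
11.3 kHz > fs/2 = 7.45 kHz, folds to fs − 11.3 kHz = 3.6 kHz.
31.1 kHz mod fs = 1.3 kHz.
1.3 kHz ≤ fs/2 = 7.45 kHz, appears at 1.3 kHz.
Distinct values: {0.7 kHz, 1.3 kHz, 3.6 kHz, 6.8 kHz}.

0.7 kHz, 1.3 kHz, 3.6 kHz, 6.8 kHz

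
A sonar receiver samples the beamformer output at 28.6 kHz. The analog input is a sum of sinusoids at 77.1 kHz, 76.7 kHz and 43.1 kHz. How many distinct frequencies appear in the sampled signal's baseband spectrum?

3

fs/2 = 14.3 kHz.
77.1 kHz mod fs = 19.9 kHz.
19.9 kHz > fs/2 = 14.3 kHz, folds to fs − 19.9 kHz = 8.7 kHz.
76.7 kHz mod fs = 19.5 kHz.
19.5 kHz > fs/2 = 14.3 kHz, folds to fs − 19.5 kHz = 9.1 kHz.
43.1 kHz mod fs = 14.5 kHz.
14.5 kHz > fs/2 = 14.3 kHz, folds to fs − 14.5 kHz = 14.1 kHz.
Distinct values: {8.7 kHz, 9.1 kHz, 14.1 kHz} → 3.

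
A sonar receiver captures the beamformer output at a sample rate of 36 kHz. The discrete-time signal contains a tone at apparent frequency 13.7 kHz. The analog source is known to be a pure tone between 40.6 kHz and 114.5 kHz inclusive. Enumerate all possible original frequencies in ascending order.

49.7 kHz, 58.3 kHz, 85.7 kHz, 94.3 kHz

Frequencies that alias to 13.7 kHz are k·fs ± 13.7 kHz for integer k ≥ 0.
k=0: 13.7 kHz.
k=1: 22.3 kHz, 49.7 kHz.
k=2: 58.3 kHz, 85.7 kHz.
k=3: 94.3 kHz, 121.7 kHz.
k=4: 130.3 kHz, 157.7 kHz.
Within [40.6 kHz, 114.5 kHz]: 49.7 kHz, 58.3 kHz, 85.7 kHz, 94.3 kHz.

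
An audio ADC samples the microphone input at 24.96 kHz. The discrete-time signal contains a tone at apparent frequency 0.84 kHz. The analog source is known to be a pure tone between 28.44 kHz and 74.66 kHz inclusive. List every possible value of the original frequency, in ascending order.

49.08 kHz, 50.76 kHz, 74.04 kHz

Frequencies that alias to 0.84 kHz are k·fs ± 0.84 kHz for integer k ≥ 0.
k=0: 0.84 kHz.
k=1: 24.12 kHz, 25.8 kHz.
k=2: 49.08 kHz, 50.76 kHz.
k=3: 74.04 kHz, 75.72 kHz.
k=4: 99 kHz, 100.68 kHz.
Within [28.44 kHz, 74.66 kHz]: 49.08 kHz, 50.76 kHz, 74.04 kHz.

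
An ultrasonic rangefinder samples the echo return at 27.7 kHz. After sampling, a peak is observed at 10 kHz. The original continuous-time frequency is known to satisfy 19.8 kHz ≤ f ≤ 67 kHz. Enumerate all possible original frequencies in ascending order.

37.7 kHz, 45.4 kHz, 65.4 kHz

Frequencies that alias to 10 kHz are k·fs ± 10 kHz for integer k ≥ 0.
k=0: 10 kHz.
k=1: 17.7 kHz, 37.7 kHz.
k=2: 45.4 kHz, 65.4 kHz.
k=3: 73.1 kHz, 93.1 kHz.
Within [19.8 kHz, 67 kHz]: 37.7 kHz, 45.4 kHz, 65.4 kHz.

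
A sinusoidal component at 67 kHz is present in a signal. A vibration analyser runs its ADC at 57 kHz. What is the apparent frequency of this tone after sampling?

67 kHz mod fs = 10 kHz.
10 kHz ≤ fs/2 = 28.5 kHz, appears at 10 kHz.

10 kHz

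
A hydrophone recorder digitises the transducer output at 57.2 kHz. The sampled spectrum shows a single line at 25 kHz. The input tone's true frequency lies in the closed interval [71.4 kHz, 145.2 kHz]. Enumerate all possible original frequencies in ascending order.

82.2 kHz, 89.4 kHz, 139.4 kHz

Frequencies that alias to 25 kHz are k·fs ± 25 kHz for integer k ≥ 0.
k=0: 25 kHz.
k=1: 32.2 kHz, 82.2 kHz.
k=2: 89.4 kHz, 139.4 kHz.
k=3: 146.6 kHz, 196.6 kHz.
Within [71.4 kHz, 145.2 kHz]: 82.2 kHz, 89.4 kHz, 139.4 kHz.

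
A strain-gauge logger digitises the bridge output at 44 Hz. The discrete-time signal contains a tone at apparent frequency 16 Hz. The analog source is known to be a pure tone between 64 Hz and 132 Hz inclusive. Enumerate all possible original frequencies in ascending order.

72 Hz, 104 Hz, 116 Hz

Frequencies that alias to 16 Hz are k·fs ± 16 Hz for integer k ≥ 0.
k=0: 16 Hz.
k=1: 28 Hz, 60 Hz.
k=2: 72 Hz, 104 Hz.
k=3: 116 Hz, 148 Hz.
k=4: 160 Hz, 192 Hz.
Within [64 Hz, 132 Hz]: 72 Hz, 104 Hz, 116 Hz.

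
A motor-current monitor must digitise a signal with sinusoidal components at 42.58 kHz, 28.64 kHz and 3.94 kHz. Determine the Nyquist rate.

Highest-frequency component: 42.58 kHz.
Nyquist rate = 2 × 42.58 kHz = 85.16 kHz.

85.16 kHz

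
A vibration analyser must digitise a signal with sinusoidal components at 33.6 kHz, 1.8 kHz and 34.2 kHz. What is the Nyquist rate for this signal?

Highest-frequency component: 34.2 kHz.
Nyquist rate = 2 × 34.2 kHz = 68.4 kHz.

68.4 kHz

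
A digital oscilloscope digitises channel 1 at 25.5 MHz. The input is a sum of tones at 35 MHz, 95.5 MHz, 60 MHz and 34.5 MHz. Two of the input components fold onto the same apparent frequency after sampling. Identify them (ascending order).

fs/2 = 12.75 MHz.
35 MHz mod fs = 9.5 MHz.
9.5 MHz ≤ fs/2 = 12.75 MHz, appears at 9.5 MHz.
95.5 MHz mod fs = 19 MHz.
19 MHz > fs/2 = 12.75 MHz, folds to fs − 19 MHz = 6.5 MHz.
60 MHz mod fs = 9 MHz.
9 MHz ≤ fs/2 = 12.75 MHz, appears at 9 MHz.
34.5 MHz mod fs = 9 MHz.
9 MHz ≤ fs/2 = 12.75 MHz, appears at 9 MHz.
34.5 MHz and 60 MHz both map to 9 MHz.

34.5 MHz, 60 MHz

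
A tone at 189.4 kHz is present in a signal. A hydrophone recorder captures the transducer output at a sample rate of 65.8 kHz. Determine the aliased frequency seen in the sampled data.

8 kHz

189.4 kHz mod fs = 57.8 kHz.
57.8 kHz > fs/2 = 32.9 kHz, folds to fs − 57.8 kHz = 8 kHz.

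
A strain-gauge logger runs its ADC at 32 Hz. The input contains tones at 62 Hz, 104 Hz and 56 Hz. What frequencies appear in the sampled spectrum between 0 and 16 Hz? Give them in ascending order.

fs/2 = 16 Hz.
62 Hz mod fs = 30 Hz.
30 Hz > fs/2 = 16 Hz, folds to fs − 30 Hz = 2 Hz.
104 Hz mod fs = 8 Hz.
8 Hz ≤ fs/2 = 16 Hz, appears at 8 Hz.
56 Hz mod fs = 24 Hz.
24 Hz > fs/2 = 16 Hz, folds to fs − 24 Hz = 8 Hz.
Distinct values: {2 Hz, 8 Hz}.

2 Hz, 8 Hz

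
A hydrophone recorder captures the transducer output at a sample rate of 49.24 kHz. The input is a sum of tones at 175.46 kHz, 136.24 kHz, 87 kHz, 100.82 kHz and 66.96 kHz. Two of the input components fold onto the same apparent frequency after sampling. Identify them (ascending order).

fs/2 = 24.62 kHz.
175.46 kHz mod fs = 27.74 kHz.
27.74 kHz > fs/2 = 24.62 kHz, folds to fs − 27.74 kHz = 21.5 kHz.
136.24 kHz mod fs = 37.76 kHz.
37.76 kHz > fs/2 = 24.62 kHz, folds to fs − 37.76 kHz = 11.48 kHz.
87 kHz mod fs = 37.76 kHz.
37.76 kHz > fs/2 = 24.62 kHz, folds to fs − 37.76 kHz = 11.48 kHz.
100.82 kHz mod fs = 2.34 kHz.
2.34 kHz ≤ fs/2 = 24.62 kHz, appears at 2.34 kHz.
66.96 kHz mod fs = 17.72 kHz.
17.72 kHz ≤ fs/2 = 24.62 kHz, appears at 17.72 kHz.
87 kHz and 136.24 kHz both map to 11.48 kHz.

87 kHz, 136.24 kHz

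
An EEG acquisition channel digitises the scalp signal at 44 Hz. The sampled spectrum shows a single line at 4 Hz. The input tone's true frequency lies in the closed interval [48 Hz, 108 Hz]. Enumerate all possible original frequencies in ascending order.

Frequencies that alias to 4 Hz are k·fs ± 4 Hz for integer k ≥ 0.
k=0: 4 Hz.
k=1: 40 Hz, 48 Hz.
k=2: 84 Hz, 92 Hz.
k=3: 128 Hz, 136 Hz.
Within [48 Hz, 108 Hz]: 48 Hz, 84 Hz, 92 Hz.

48 Hz, 84 Hz, 92 Hz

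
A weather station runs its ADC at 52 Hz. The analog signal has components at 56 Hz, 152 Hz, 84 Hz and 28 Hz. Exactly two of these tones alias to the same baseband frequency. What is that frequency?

fs/2 = 26 Hz.
56 Hz mod fs = 4 Hz.
4 Hz ≤ fs/2 = 26 Hz, appears at 4 Hz.
152 Hz mod fs = 48 Hz.
48 Hz > fs/2 = 26 Hz, folds to fs − 48 Hz = 4 Hz.
84 Hz mod fs = 32 Hz.
32 Hz > fs/2 = 26 Hz, folds to fs − 32 Hz = 20 Hz.
28 Hz > fs/2 = 26 Hz, folds to fs − 28 Hz = 24 Hz.
56 Hz and 152 Hz both map to 4 Hz.

4 Hz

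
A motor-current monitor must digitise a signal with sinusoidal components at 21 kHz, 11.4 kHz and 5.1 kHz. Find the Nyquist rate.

42 kHz

Highest-frequency component: 21 kHz.
Nyquist rate = 2 × 21 kHz = 42 kHz.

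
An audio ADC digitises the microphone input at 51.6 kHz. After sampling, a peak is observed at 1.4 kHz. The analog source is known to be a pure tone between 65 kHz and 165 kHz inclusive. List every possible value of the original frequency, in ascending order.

101.8 kHz, 104.6 kHz, 153.4 kHz, 156.2 kHz

Frequencies that alias to 1.4 kHz are k·fs ± 1.4 kHz for integer k ≥ 0.
k=0: 1.4 kHz.
k=1: 50.2 kHz, 53 kHz.
k=2: 101.8 kHz, 104.6 kHz.
k=3: 153.4 kHz, 156.2 kHz.
k=4: 205 kHz, 207.8 kHz.
Within [65 kHz, 165 kHz]: 101.8 kHz, 104.6 kHz, 153.4 kHz, 156.2 kHz.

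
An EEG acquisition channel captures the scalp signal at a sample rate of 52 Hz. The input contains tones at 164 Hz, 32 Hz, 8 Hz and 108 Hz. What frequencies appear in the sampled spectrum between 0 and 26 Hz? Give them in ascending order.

4 Hz, 8 Hz, 20 Hz

fs/2 = 26 Hz.
164 Hz mod fs = 8 Hz.
8 Hz ≤ fs/2 = 26 Hz, appears at 8 Hz.
32 Hz > fs/2 = 26 Hz, folds to fs − 32 Hz = 20 Hz.
8 Hz ≤ fs/2 = 26 Hz, passes unchanged.
108 Hz mod fs = 4 Hz.
4 Hz ≤ fs/2 = 26 Hz, appears at 4 Hz.
Distinct values: {4 Hz, 8 Hz, 20 Hz}.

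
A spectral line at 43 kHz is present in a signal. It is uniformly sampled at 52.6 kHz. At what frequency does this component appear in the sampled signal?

43 kHz > fs/2 = 26.3 kHz, folds to fs − 43 kHz = 9.6 kHz.

9.6 kHz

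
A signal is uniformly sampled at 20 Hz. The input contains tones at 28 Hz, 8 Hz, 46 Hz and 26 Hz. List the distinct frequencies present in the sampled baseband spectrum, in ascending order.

6 Hz, 8 Hz

fs/2 = 10 Hz.
28 Hz mod fs = 8 Hz.
8 Hz ≤ fs/2 = 10 Hz, appears at 8 Hz.
8 Hz ≤ fs/2 = 10 Hz, passes unchanged.
46 Hz mod fs = 6 Hz.
6 Hz ≤ fs/2 = 10 Hz, appears at 6 Hz.
26 Hz mod fs = 6 Hz.
6 Hz ≤ fs/2 = 10 Hz, appears at 6 Hz.
Distinct values: {6 Hz, 8 Hz}.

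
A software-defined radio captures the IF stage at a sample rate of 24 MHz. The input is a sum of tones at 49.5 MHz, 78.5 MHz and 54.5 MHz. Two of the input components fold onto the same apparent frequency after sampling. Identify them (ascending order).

fs/2 = 12 MHz.
49.5 MHz mod fs = 1.5 MHz.
1.5 MHz ≤ fs/2 = 12 MHz, appears at 1.5 MHz.
78.5 MHz mod fs = 6.5 MHz.
6.5 MHz ≤ fs/2 = 12 MHz, appears at 6.5 MHz.
54.5 MHz mod fs = 6.5 MHz.
6.5 MHz ≤ fs/2 = 12 MHz, appears at 6.5 MHz.
54.5 MHz and 78.5 MHz both map to 6.5 MHz.

54.5 MHz, 78.5 MHz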